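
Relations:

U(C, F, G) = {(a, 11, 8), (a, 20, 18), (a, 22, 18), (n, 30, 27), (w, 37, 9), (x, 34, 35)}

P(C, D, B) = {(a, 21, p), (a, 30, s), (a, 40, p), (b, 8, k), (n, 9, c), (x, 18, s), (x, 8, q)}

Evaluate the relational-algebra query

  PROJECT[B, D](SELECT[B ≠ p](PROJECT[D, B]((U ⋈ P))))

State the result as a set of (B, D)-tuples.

{(c, 9), (q, 8), (s, 18), (s, 30)}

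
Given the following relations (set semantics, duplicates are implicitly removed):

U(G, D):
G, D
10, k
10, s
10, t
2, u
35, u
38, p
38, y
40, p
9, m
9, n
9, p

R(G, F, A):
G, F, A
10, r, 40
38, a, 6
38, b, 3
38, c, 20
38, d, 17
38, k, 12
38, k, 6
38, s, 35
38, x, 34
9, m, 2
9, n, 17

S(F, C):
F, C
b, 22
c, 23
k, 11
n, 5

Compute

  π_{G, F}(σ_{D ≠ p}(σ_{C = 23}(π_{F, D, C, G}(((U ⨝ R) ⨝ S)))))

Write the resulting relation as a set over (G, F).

Natural join on G: {(10, k, r, 40), (10, s, r, 40), (10, t, r, 40), (38, p, a, 6), (38, p, b, 3), (38, p, c, 20), (38, p, d, 17), (38, p, k, 12), (38, p, k, 6), (38, p, s, 35), (38, p, x, 34), (38, y, a, 6), (38, y, b, 3), (38, y, c, 20), (38, y, d, 17), (38, y, k, 12), (38, y, k, 6), (38, y, s, 35), (38, y, x, 34), (9, m, m, 2), (9, m, n, 17), (9, n, m, 2), (9, n, n, 17), (9, p, m, 2), (9, p, n, 17)}
Natural join on F: {(38, p, b, 3, 22), (38, p, c, 20, 23), (38, p, k, 12, 11), (38, p, k, 6, 11), (38, y, b, 3, 22), (38, y, c, 20, 23), (38, y, k, 12, 11), (38, y, k, 6, 11), (9, m, n, 17, 5), (9, n, n, 17, 5), (9, p, n, 17, 5)}
π[F, D, C, G]: project onto (F, D, C, G) (2 duplicate(s) eliminated) → {(b, p, 22, 38), (b, y, 22, 38), (c, p, 23, 38), (c, y, 23, 38), (k, p, 11, 38), (k, y, 11, 38), (n, m, 5, 9), (n, n, 5, 9), (n, p, 5, 9)}
Selection C = 23: {(c, p, 23, 38), (c, y, 23, 38)}
Selection D ≠ p: {(c, y, 23, 38)}
π[G, F]: project onto (G, F) → {(38, c)}

{(38, c)}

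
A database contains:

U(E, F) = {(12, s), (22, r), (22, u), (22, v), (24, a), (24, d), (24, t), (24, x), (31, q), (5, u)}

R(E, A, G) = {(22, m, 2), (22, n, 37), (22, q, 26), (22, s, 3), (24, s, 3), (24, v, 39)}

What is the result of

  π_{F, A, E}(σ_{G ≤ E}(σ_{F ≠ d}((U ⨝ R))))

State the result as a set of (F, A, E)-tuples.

{(a, s, 24), (r, m, 22), (r, s, 22), (t, s, 24), (u, m, 22), (u, s, 22), (v, m, 22), (v, s, 22), (x, s, 24)}

Joining U and R on E yields {(22, r, m, 2), (22, r, n, 37), (22, r, q, 26), (22, r, s, 3), (22, u, m, 2), (22, u, n, 37), (22, u, q, 26), (22, u, s, 3), (22, v, m, 2), (22, v, n, 37), (22, v, q, 26), (22, v, s, 3), (24, a, s, 3), (24, a, v, 39), (24, d, s, 3), (24, d, v, 39), (24, t, s, 3), (24, t, v, 39), (24, x, s, 3), (24, x, v, 39)}.
Apply σ_{F ≠ d}; surviving tuples: {(22, r, m, 2), (22, r, n, 37), (22, r, q, 26), (22, r, s, 3), (22, u, m, 2), (22, u, n, 37), (22, u, q, 26), (22, u, s, 3), (22, v, m, 2), (22, v, n, 37), (22, v, q, 26), (22, v, s, 3), (24, a, s, 3), (24, a, v, 39), (24, t, s, 3), (24, t, v, 39), (24, x, s, 3), (24, x, v, 39)}
Apply σ_{G ≤ E}; surviving tuples: {(22, r, m, 2), (22, r, s, 3), (22, u, m, 2), (22, u, s, 3), (22, v, m, 2), (22, v, s, 3), (24, a, s, 3), (24, t, s, 3), (24, x, s, 3)}
Projecting to F, A, E: {(a, s, 24), (r, m, 22), (r, s, 22), (t, s, 24), (u, m, 22), (u, s, 22), (v, m, 22), (v, s, 22), (x, s, 24)}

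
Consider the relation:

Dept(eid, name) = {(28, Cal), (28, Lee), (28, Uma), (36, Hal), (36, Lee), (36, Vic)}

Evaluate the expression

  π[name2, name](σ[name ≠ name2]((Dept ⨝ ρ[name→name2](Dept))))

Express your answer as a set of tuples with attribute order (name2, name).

{(Cal, Lee), (Cal, Uma), (Hal, Lee), (Hal, Vic), (Lee, Cal), (Lee, Hal), (Lee, Uma), (Lee, Vic), (Uma, Cal), (Uma, Lee), (Vic, Hal), (Vic, Lee)}

ρ[name→name2]: schema becomes (eid, name2); tuples unchanged.
Joining Dept and ρ[name→name2](Dept) on eid yields {(28, Cal, Cal), (28, Cal, Lee), (28, Cal, Uma), (28, Lee, Cal), (28, Lee, Lee), (28, Lee, Uma), (28, Uma, Cal), (28, Uma, Lee), (28, Uma, Uma), (36, Hal, Hal), (36, Hal, Lee), (36, Hal, Vic), (36, Lee, Hal), (36, Lee, Lee), (36, Lee, Vic), (36, Vic, Hal), (36, Vic, Lee), (36, Vic, Vic)}.
σ[name ≠ name2]: keep tuples satisfying name ≠ name2 → {(28, Cal, Lee), (28, Cal, Uma), (28, Lee, Cal), (28, Lee, Uma), (28, Uma, Cal), (28, Uma, Lee), (36, Hal, Lee), (36, Hal, Vic), (36, Lee, Hal), (36, Lee, Vic), (36, Vic, Hal), (36, Vic, Lee)}
π[name2, name]: project onto (name2, name) → {(Cal, Lee), (Cal, Uma), (Hal, Lee), (Hal, Vic), (Lee, Cal), (Lee, Hal), (Lee, Uma), (Lee, Vic), (Uma, Cal), (Uma, Lee), (Vic, Hal), (Vic, Lee)}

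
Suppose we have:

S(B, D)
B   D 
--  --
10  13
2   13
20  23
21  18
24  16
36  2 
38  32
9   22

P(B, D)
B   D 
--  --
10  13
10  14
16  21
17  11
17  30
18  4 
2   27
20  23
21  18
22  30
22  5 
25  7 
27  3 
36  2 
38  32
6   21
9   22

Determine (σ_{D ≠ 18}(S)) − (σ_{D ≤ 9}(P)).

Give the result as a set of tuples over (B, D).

{(10, 13), (2, 13), (20, 23), (24, 16), (38, 32), (9, 22)}

σ[D ≠ 18]: keep tuples satisfying D ≠ 18 → {(10, 13), (2, 13), (20, 23), (24, 16), (36, 2), (38, 32), (9, 22)}
σ[D ≤ 9]: keep tuples satisfying D ≤ 9 → {(18, 4), (22, 5), (25, 7), (27, 3), (36, 2)}
Taking the difference: {(10, 13), (2, 13), (20, 23), (24, 16), (38, 32), (9, 22)}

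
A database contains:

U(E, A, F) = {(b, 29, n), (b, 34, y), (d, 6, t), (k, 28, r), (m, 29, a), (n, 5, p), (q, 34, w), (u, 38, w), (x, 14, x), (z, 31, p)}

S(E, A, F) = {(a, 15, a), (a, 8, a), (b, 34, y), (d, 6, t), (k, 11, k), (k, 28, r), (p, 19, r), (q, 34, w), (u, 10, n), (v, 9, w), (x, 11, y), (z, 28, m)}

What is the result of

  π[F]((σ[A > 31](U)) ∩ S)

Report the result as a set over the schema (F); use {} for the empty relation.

σ[A > 31]: keep tuples satisfying A > 31 → {(b, 34, y), (q, 34, w), (u, 38, w)}
Intersection: {(b, 34, y), (q, 34, w), (u, 38, w)} with {(a, 15, a), (a, 8, a), (b, 34, y), (d, 6, t), (k, 11, k), (k, 28, r), (p, 19, r), (q, 34, w), (u, 10, n), (v, 9, w), (x, 11, y), (z, 28, m)} → {(b, 34, y), (q, 34, w)}
Projecting to F: {w, y}

{w, y}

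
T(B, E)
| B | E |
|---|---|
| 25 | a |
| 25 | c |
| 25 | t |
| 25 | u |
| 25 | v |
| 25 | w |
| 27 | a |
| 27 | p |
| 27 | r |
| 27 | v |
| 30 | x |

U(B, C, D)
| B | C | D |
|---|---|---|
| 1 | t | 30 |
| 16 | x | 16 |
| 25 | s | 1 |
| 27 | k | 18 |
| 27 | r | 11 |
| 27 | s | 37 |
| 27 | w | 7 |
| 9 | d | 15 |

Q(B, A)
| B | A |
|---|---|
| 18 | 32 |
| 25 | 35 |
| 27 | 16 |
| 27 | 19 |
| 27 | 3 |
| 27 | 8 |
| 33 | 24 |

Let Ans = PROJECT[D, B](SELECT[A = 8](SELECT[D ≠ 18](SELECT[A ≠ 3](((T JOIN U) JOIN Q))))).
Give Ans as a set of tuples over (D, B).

Joining T and U on B yields {(25, a, s, 1), (25, c, s, 1), (25, t, s, 1), (25, u, s, 1), (25, v, s, 1), (25, w, s, 1), (27, a, k, 18), (27, a, r, 11), (27, a, s, 37), (27, a, w, 7), (27, p, k, 18), (27, p, r, 11), (27, p, s, 37), (27, p, w, 7), (27, r, k, 18), (27, r, r, 11), (27, r, s, 37), (27, r, w, 7), (27, v, k, 18), (27, v, r, 11), (27, v, s, 37), (27, v, w, 7)}.
Joining (T JOIN U) and Q on B yields {(25, a, s, 1, 35), (25, c, s, 1, 35), (25, t, s, 1, 35), (25, u, s, 1, 35), (25, v, s, 1, 35), (25, w, s, 1, 35), (27, a, k, 18, 16), (27, a, k, 18, 19), (27, a, k, 18, 3), (27, a, k, 18, 8), (27, a, r, 11, 16), (27, a, r, 11, 19), (27, a, r, 11, 3), (27, a, r, 11, 8), (27, a, s, 37, 16), (27, a, s, 37, 19), (27, a, s, 37, 3), (27, a, s, 37, 8), (27, a, w, 7, 16), (27, a, w, 7, 19), (27, a, w, 7, 3), (27, a, w, 7, 8), (27, p, k, 18, 16), (27, p, k, 18, 19), (27, p, k, 18, 3), (27, p, k, 18, 8), (27, p, r, 11, 16), (27, p, r, 11, 19), (27, p, r, 11, 3), (27, p, r, 11, 8), (27, p, s, 37, 16), (27, p, s, 37, 19), (27, p, s, 37, 3), (27, p, s, 37, 8), (27, p, w, 7, 16), (27, p, w, 7, 19), (27, p, w, 7, 3), (27, p, w, 7, 8), (27, r, k, 18, 16), (27, r, k, 18, 19), (27, r, k, 18, 3), (27, r, k, 18, 8), (27, r, r, 11, 16), (27, r, r, 11, 19), (27, r, r, 11, 3), (27, r, r, 11, 8), (27, r, s, 37, 16), (27, r, s, 37, 19), (27, r, s, 37, 3), (27, r, s, 37, 8), (27, r, w, 7, 16), (27, r, w, 7, 19), (27, r, w, 7, 3), (27, r, w, 7, 8), (27, v, k, 18, 16), (27, v, k, 18, 19), (27, v, k, 18, 3), (27, v, k, 18, 8), (27, v, r, 11, 16), (27, v, r, 11, 19), (27, v, r, 11, 3), (27, v, r, 11, 8), (27, v, s, 37, 16), (27, v, s, 37, 19), (27, v, s, 37, 3), (27, v, s, 37, 8), (27, v, w, 7, 16), (27, v, w, 7, 19), (27, v, w, 7, 3), (27, v, w, 7, 8)}.
Selection A ≠ 3: {(25, a, s, 1, 35), (25, c, s, 1, 35), (25, t, s, 1, 35), (25, u, s, 1, 35), (25, v, s, 1, 35), (25, w, s, 1, 35), (27, a, k, 18, 16), (27, a, k, 18, 19), (27, a, k, 18, 8), (27, a, r, 11, 16), (27, a, r, 11, 19), (27, a, r, 11, 8), (27, a, s, 37, 16), (27, a, s, 37, 19), (27, a, s, 37, 8), (27, a, w, 7, 16), (27, a, w, 7, 19), (27, a, w, 7, 8), (27, p, k, 18, 16), (27, p, k, 18, 19), (27, p, k, 18, 8), (27, p, r, 11, 16), (27, p, r, 11, 19), (27, p, r, 11, 8), (27, p, s, 37, 16), (27, p, s, 37, 19), (27, p, s, 37, 8), (27, p, w, 7, 16), (27, p, w, 7, 19), (27, p, w, 7, 8), (27, r, k, 18, 16), (27, r, k, 18, 19), (27, r, k, 18, 8), (27, r, r, 11, 16), (27, r, r, 11, 19), (27, r, r, 11, 8), (27, r, s, 37, 16), (27, r, s, 37, 19), (27, r, s, 37, 8), (27, r, w, 7, 16), (27, r, w, 7, 19), (27, r, w, 7, 8), (27, v, k, 18, 16), (27, v, k, 18, 19), (27, v, k, 18, 8), (27, v, r, 11, 16), (27, v, r, 11, 19), (27, v, r, 11, 8), (27, v, s, 37, 16), (27, v, s, 37, 19), (27, v, s, 37, 8), (27, v, w, 7, 16), (27, v, w, 7, 19), (27, v, w, 7, 8)}
Selection D ≠ 18: {(25, a, s, 1, 35), (25, c, s, 1, 35), (25, t, s, 1, 35), (25, u, s, 1, 35), (25, v, s, 1, 35), (25, w, s, 1, 35), (27, a, r, 11, 16), (27, a, r, 11, 19), (27, a, r, 11, 8), (27, a, s, 37, 16), (27, a, s, 37, 19), (27, a, s, 37, 8), (27, a, w, 7, 16), (27, a, w, 7, 19), (27, a, w, 7, 8), (27, p, r, 11, 16), (27, p, r, 11, 19), (27, p, r, 11, 8), (27, p, s, 37, 16), (27, p, s, 37, 19), (27, p, s, 37, 8), (27, p, w, 7, 16), (27, p, w, 7, 19), (27, p, w, 7, 8), (27, r, r, 11, 16), (27, r, r, 11, 19), (27, r, r, 11, 8), (27, r, s, 37, 16), (27, r, s, 37, 19), (27, r, s, 37, 8), (27, r, w, 7, 16), (27, r, w, 7, 19), (27, r, w, 7, 8), (27, v, r, 11, 16), (27, v, r, 11, 19), (27, v, r, 11, 8), (27, v, s, 37, 16), (27, v, s, 37, 19), (27, v, s, 37, 8), (27, v, w, 7, 16), (27, v, w, 7, 19), (27, v, w, 7, 8)}
Selection A = 8: {(27, a, r, 11, 8), (27, a, s, 37, 8), (27, a, w, 7, 8), (27, p, r, 11, 8), (27, p, s, 37, 8), (27, p, w, 7, 8), (27, r, r, 11, 8), (27, r, s, 37, 8), (27, r, w, 7, 8), (27, v, r, 11, 8), (27, v, s, 37, 8), (27, v, w, 7, 8)}
Keep only column(s) D, B (9 duplicate(s) eliminated): {(11, 27), (37, 27), (7, 27)}

{(11, 27), (37, 27), (7, 27)}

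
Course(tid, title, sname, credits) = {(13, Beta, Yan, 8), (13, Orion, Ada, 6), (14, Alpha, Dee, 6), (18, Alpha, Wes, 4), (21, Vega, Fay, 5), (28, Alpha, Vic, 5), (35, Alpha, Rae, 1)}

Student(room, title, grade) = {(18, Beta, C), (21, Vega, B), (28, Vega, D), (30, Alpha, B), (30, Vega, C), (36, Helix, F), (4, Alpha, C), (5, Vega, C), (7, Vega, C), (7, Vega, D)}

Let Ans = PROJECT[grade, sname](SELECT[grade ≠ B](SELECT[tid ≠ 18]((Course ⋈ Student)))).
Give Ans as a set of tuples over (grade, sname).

Natural join on title: {(13, Beta, Yan, 8, 18, C), (14, Alpha, Dee, 6, 30, B), (14, Alpha, Dee, 6, 4, C), (18, Alpha, Wes, 4, 30, B), (18, Alpha, Wes, 4, 4, C), (21, Vega, Fay, 5, 21, B), (21, Vega, Fay, 5, 28, D), (21, Vega, Fay, 5, 30, C), (21, Vega, Fay, 5, 5, C), (21, Vega, Fay, 5, 7, C), (21, Vega, Fay, 5, 7, D), (28, Alpha, Vic, 5, 30, B), (28, Alpha, Vic, 5, 4, C), (35, Alpha, Rae, 1, 30, B), (35, Alpha, Rae, 1, 4, C)}
Apply σ_{tid ≠ 18}; surviving tuples: {(13, Beta, Yan, 8, 18, C), (14, Alpha, Dee, 6, 30, B), (14, Alpha, Dee, 6, 4, C), (21, Vega, Fay, 5, 21, B), (21, Vega, Fay, 5, 28, D), (21, Vega, Fay, 5, 30, C), (21, Vega, Fay, 5, 5, C), (21, Vega, Fay, 5, 7, C), (21, Vega, Fay, 5, 7, D), (28, Alpha, Vic, 5, 30, B), (28, Alpha, Vic, 5, 4, C), (35, Alpha, Rae, 1, 30, B), (35, Alpha, Rae, 1, 4, C)}
Apply σ_{grade ≠ B}; surviving tuples: {(13, Beta, Yan, 8, 18, C), (14, Alpha, Dee, 6, 4, C), (21, Vega, Fay, 5, 28, D), (21, Vega, Fay, 5, 30, C), (21, Vega, Fay, 5, 5, C), (21, Vega, Fay, 5, 7, C), (21, Vega, Fay, 5, 7, D), (28, Alpha, Vic, 5, 4, C), (35, Alpha, Rae, 1, 4, C)}
π_{grade, sname} gives {(C, Dee), (C, Fay), (C, Rae), (C, Vic), (C, Yan), (D, Fay)} (3 duplicate(s) eliminated).

{(C, Dee), (C, Fay), (C, Rae), (C, Vic), (C, Yan), (D, Fay)}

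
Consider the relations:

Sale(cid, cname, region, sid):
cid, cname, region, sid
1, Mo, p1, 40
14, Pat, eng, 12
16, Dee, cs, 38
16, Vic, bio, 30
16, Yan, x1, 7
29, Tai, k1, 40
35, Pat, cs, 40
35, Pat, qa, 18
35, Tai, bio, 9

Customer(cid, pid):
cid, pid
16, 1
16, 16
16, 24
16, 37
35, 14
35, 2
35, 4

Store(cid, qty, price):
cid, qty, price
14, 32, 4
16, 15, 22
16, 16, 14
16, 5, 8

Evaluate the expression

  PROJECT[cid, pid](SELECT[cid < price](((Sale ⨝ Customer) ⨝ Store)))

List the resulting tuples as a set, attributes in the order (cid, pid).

{(16, 1), (16, 16), (16, 24), (16, 37)}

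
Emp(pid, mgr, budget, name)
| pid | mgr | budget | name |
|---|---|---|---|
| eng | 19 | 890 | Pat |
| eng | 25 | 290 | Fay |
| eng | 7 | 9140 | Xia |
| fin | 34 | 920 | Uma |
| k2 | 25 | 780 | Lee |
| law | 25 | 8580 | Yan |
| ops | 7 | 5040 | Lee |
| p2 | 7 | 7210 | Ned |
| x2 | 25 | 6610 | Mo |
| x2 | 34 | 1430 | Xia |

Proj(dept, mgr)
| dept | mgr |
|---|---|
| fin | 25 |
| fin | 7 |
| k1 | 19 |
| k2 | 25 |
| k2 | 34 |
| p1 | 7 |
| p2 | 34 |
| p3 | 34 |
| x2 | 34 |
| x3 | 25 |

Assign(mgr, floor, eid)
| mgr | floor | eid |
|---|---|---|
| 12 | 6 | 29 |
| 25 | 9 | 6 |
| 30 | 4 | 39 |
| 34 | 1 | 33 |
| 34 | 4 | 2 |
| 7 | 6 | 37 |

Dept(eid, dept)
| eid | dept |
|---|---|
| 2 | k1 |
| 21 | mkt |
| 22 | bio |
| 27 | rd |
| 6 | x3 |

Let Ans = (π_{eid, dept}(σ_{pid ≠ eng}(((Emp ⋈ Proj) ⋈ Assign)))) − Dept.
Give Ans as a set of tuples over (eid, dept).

{(2, k2), (2, p2), (2, p3), (2, x2), (33, k2), (33, p2), (33, p3), (33, x2), (37, fin), (37, p1), (6, fin), (6, k2)}

Emp ⋈ Proj (natural join on mgr): {(eng, 19, 890, Pat, k1), (eng, 25, 290, Fay, fin), (eng, 25, 290, Fay, k2), (eng, 25, 290, Fay, x3), (eng, 7, 9140, Xia, fin), (eng, 7, 9140, Xia, p1), (fin, 34, 920, Uma, k2), (fin, 34, 920, Uma, p2), (fin, 34, 920, Uma, p3), (fin, 34, 920, Uma, x2), (k2, 25, 780, Lee, fin), (k2, 25, 780, Lee, k2), (k2, 25, 780, Lee, x3), (law, 25, 8580, Yan, fin), (law, 25, 8580, Yan, k2), (law, 25, 8580, Yan, x3), (ops, 7, 5040, Lee, fin), (ops, 7, 5040, Lee, p1), (p2, 7, 7210, Ned, fin), (p2, 7, 7210, Ned, p1), (x2, 25, 6610, Mo, fin), (x2, 25, 6610, Mo, k2), (x2, 25, 6610, Mo, x3), (x2, 34, 1430, Xia, k2), (x2, 34, 1430, Xia, p2), (x2, 34, 1430, Xia, p3), (x2, 34, 1430, Xia, x2)}
(Emp ⋈ Proj) ⋈ Assign (natural join on mgr): {(eng, 25, 290, Fay, fin, 9, 6), (eng, 25, 290, Fay, k2, 9, 6), (eng, 25, 290, Fay, x3, 9, 6), (eng, 7, 9140, Xia, fin, 6, 37), (eng, 7, 9140, Xia, p1, 6, 37), (fin, 34, 920, Uma, k2, 1, 33), (fin, 34, 920, Uma, k2, 4, 2), (fin, 34, 920, Uma, p2, 1, 33), (fin, 34, 920, Uma, p2, 4, 2), (fin, 34, 920, Uma, p3, 1, 33), (fin, 34, 920, Uma, p3, 4, 2), (fin, 34, 920, Uma, x2, 1, 33), (fin, 34, 920, Uma, x2, 4, 2), (k2, 25, 780, Lee, fin, 9, 6), (k2, 25, 780, Lee, k2, 9, 6), (k2, 25, 780, Lee, x3, 9, 6), (law, 25, 8580, Yan, fin, 9, 6), (law, 25, 8580, Yan, k2, 9, 6), (law, 25, 8580, Yan, x3, 9, 6), (ops, 7, 5040, Lee, fin, 6, 37), (ops, 7, 5040, Lee, p1, 6, 37), (p2, 7, 7210, Ned, fin, 6, 37), (p2, 7, 7210, Ned, p1, 6, 37), (x2, 25, 6610, Mo, fin, 9, 6), (x2, 25, 6610, Mo, k2, 9, 6), (x2, 25, 6610, Mo, x3, 9, 6), (x2, 34, 1430, Xia, k2, 1, 33), (x2, 34, 1430, Xia, k2, 4, 2), (x2, 34, 1430, Xia, p2, 1, 33), (x2, 34, 1430, Xia, p2, 4, 2), (x2, 34, 1430, Xia, p3, 1, 33), (x2, 34, 1430, Xia, p3, 4, 2), (x2, 34, 1430, Xia, x2, 1, 33), (x2, 34, 1430, Xia, x2, 4, 2)}
Filtering on pid ≠ eng leaves {(fin, 34, 920, Uma, k2, 1, 33), (fin, 34, 920, Uma, k2, 4, 2), (fin, 34, 920, Uma, p2, 1, 33), (fin, 34, 920, Uma, p2, 4, 2), (fin, 34, 920, Uma, p3, 1, 33), (fin, 34, 920, Uma, p3, 4, 2), (fin, 34, 920, Uma, x2, 1, 33), (fin, 34, 920, Uma, x2, 4, 2), (k2, 25, 780, Lee, fin, 9, 6), (k2, 25, 780, Lee, k2, 9, 6), (k2, 25, 780, Lee, x3, 9, 6), (law, 25, 8580, Yan, fin, 9, 6), (law, 25, 8580, Yan, k2, 9, 6), (law, 25, 8580, Yan, x3, 9, 6), (ops, 7, 5040, Lee, fin, 6, 37), (ops, 7, 5040, Lee, p1, 6, 37), (p2, 7, 7210, Ned, fin, 6, 37), (p2, 7, 7210, Ned, p1, 6, 37), (x2, 25, 6610, Mo, fin, 9, 6), (x2, 25, 6610, Mo, k2, 9, 6), (x2, 25, 6610, Mo, x3, 9, 6), (x2, 34, 1430, Xia, k2, 1, 33), (x2, 34, 1430, Xia, k2, 4, 2), (x2, 34, 1430, Xia, p2, 1, 33), (x2, 34, 1430, Xia, p2, 4, 2), (x2, 34, 1430, Xia, p3, 1, 33), (x2, 34, 1430, Xia, p3, 4, 2), (x2, 34, 1430, Xia, x2, 1, 33), (x2, 34, 1430, Xia, x2, 4, 2)}.
π_{eid, dept} gives {(2, k2), (2, p2), (2, p3), (2, x2), (33, k2), (33, p2), (33, p3), (33, x2), (37, fin), (37, p1), (6, fin), (6, k2), (6, x3)} (16 duplicate(s) eliminated).
Taking the difference: {(2, k2), (2, p2), (2, p3), (2, x2), (33, k2), (33, p2), (33, p3), (33, x2), (37, fin), (37, p1), (6, fin), (6, k2)}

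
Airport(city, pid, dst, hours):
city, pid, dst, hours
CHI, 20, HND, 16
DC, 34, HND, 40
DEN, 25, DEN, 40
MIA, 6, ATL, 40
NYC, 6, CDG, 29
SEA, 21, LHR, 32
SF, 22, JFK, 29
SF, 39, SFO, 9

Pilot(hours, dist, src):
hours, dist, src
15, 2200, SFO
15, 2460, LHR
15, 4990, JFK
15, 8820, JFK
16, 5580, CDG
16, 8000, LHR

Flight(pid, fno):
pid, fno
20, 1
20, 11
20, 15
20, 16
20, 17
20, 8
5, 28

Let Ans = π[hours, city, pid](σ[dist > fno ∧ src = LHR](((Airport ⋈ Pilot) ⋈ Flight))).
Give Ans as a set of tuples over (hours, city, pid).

{(16, CHI, 20)}

Joining Airport and Pilot on hours yields {(CHI, 20, HND, 16, 5580, CDG), (CHI, 20, HND, 16, 8000, LHR)}.
Joining (Airport ⋈ Pilot) and Flight on pid yields {(CHI, 20, HND, 16, 5580, CDG, 1), (CHI, 20, HND, 16, 5580, CDG, 11), (CHI, 20, HND, 16, 5580, CDG, 15), (CHI, 20, HND, 16, 5580, CDG, 16), (CHI, 20, HND, 16, 5580, CDG, 17), (CHI, 20, HND, 16, 5580, CDG, 8), (CHI, 20, HND, 16, 8000, LHR, 1), (CHI, 20, HND, 16, 8000, LHR, 11), (CHI, 20, HND, 16, 8000, LHR, 15), (CHI, 20, HND, 16, 8000, LHR, 16), (CHI, 20, HND, 16, 8000, LHR, 17), (CHI, 20, HND, 16, 8000, LHR, 8)}.
σ[dist > fno ∧ src = LHR]: keep tuples satisfying dist > fno ∧ src = LHR → {(CHI, 20, HND, 16, 8000, LHR, 1), (CHI, 20, HND, 16, 8000, LHR, 11), (CHI, 20, HND, 16, 8000, LHR, 15), (CHI, 20, HND, 16, 8000, LHR, 16), (CHI, 20, HND, 16, 8000, LHR, 17), (CHI, 20, HND, 16, 8000, LHR, 8)}
π_{hours, city, pid} gives {(16, CHI, 20)} (5 duplicate(s) eliminated).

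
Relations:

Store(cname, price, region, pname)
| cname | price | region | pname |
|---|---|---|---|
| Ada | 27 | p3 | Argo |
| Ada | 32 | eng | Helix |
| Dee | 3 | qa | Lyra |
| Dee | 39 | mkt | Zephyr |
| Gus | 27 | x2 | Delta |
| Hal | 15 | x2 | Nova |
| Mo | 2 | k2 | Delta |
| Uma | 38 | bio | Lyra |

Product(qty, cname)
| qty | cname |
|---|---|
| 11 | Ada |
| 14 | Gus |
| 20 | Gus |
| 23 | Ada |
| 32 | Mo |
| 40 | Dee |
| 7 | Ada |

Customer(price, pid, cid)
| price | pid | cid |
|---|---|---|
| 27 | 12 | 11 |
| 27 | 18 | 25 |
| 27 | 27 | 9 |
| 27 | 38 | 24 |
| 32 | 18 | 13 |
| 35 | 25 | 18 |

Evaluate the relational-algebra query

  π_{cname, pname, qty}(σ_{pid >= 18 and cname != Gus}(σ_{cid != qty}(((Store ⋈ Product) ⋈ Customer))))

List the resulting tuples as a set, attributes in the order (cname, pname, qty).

Natural join on cname: {(Ada, 27, p3, Argo, 11), (Ada, 27, p3, Argo, 23), (Ada, 27, p3, Argo, 7), (Ada, 32, eng, Helix, 11), (Ada, 32, eng, Helix, 23), (Ada, 32, eng, Helix, 7), (Dee, 3, qa, Lyra, 40), (Dee, 39, mkt, Zephyr, 40), (Gus, 27, x2, Delta, 14), (Gus, 27, x2, Delta, 20), (Mo, 2, k2, Delta, 32)}
Natural join on price: {(Ada, 27, p3, Argo, 11, 12, 11), (Ada, 27, p3, Argo, 11, 18, 25), (Ada, 27, p3, Argo, 11, 27, 9), (Ada, 27, p3, Argo, 11, 38, 24), (Ada, 27, p3, Argo, 23, 12, 11), (Ada, 27, p3, Argo, 23, 18, 25), (Ada, 27, p3, Argo, 23, 27, 9), (Ada, 27, p3, Argo, 23, 38, 24), (Ada, 27, p3, Argo, 7, 12, 11), (Ada, 27, p3, Argo, 7, 18, 25), (Ada, 27, p3, Argo, 7, 27, 9), (Ada, 27, p3, Argo, 7, 38, 24), (Ada, 32, eng, Helix, 11, 18, 13), (Ada, 32, eng, Helix, 23, 18, 13), (Ada, 32, eng, Helix, 7, 18, 13), (Gus, 27, x2, Delta, 14, 12, 11), (Gus, 27, x2, Delta, 14, 18, 25), (Gus, 27, x2, Delta, 14, 27, 9), (Gus, 27, x2, Delta, 14, 38, 24), (Gus, 27, x2, Delta, 20, 12, 11), (Gus, 27, x2, Delta, 20, 18, 25), (Gus, 27, x2, Delta, 20, 27, 9), (Gus, 27, x2, Delta, 20, 38, 24)}
Apply σ_{cid != qty}; surviving tuples: {(Ada, 27, p3, Argo, 11, 18, 25), (Ada, 27, p3, Argo, 11, 27, 9), (Ada, 27, p3, Argo, 11, 38, 24), (Ada, 27, p3, Argo, 23, 12, 11), (Ada, 27, p3, Argo, 23, 18, 25), (Ada, 27, p3, Argo, 23, 27, 9), (Ada, 27, p3, Argo, 23, 38, 24), (Ada, 27, p3, Argo, 7, 12, 11), (Ada, 27, p3, Argo, 7, 18, 25), (Ada, 27, p3, Argo, 7, 27, 9), (Ada, 27, p3, Argo, 7, 38, 24), (Ada, 32, eng, Helix, 11, 18, 13), (Ada, 32, eng, Helix, 23, 18, 13), (Ada, 32, eng, Helix, 7, 18, 13), (Gus, 27, x2, Delta, 14, 12, 11), (Gus, 27, x2, Delta, 14, 18, 25), (Gus, 27, x2, Delta, 14, 27, 9), (Gus, 27, x2, Delta, 14, 38, 24), (Gus, 27, x2, Delta, 20, 12, 11), (Gus, 27, x2, Delta, 20, 18, 25), (Gus, 27, x2, Delta, 20, 27, 9), (Gus, 27, x2, Delta, 20, 38, 24)}
Apply σ_{pid >= 18 and cname != Gus}; surviving tuples: {(Ada, 27, p3, Argo, 11, 18, 25), (Ada, 27, p3, Argo, 11, 27, 9), (Ada, 27, p3, Argo, 11, 38, 24), (Ada, 27, p3, Argo, 23, 18, 25), (Ada, 27, p3, Argo, 23, 27, 9), (Ada, 27, p3, Argo, 23, 38, 24), (Ada, 27, p3, Argo, 7, 18, 25), (Ada, 27, p3, Argo, 7, 27, 9), (Ada, 27, p3, Argo, 7, 38, 24), (Ada, 32, eng, Helix, 11, 18, 13), (Ada, 32, eng, Helix, 23, 18, 13), (Ada, 32, eng, Helix, 7, 18, 13)}
Keep only column(s) cname, pname, qty (6 duplicate(s) eliminated): {(Ada, Argo, 11), (Ada, Argo, 23), (Ada, Argo, 7), (Ada, Helix, 11), (Ada, Helix, 23), (Ada, Helix, 7)}

{(Ada, Argo, 11), (Ada, Argo, 23), (Ada, Argo, 7), (Ada, Helix, 11), (Ada, Helix, 23), (Ada, Helix, 7)}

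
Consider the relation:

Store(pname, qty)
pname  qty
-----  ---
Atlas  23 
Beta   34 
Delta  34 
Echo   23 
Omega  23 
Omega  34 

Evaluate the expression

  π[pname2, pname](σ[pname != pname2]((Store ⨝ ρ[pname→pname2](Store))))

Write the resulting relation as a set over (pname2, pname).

ρ[pname→pname2]: schema becomes (pname2, qty); tuples unchanged.
Natural join on qty: {(Atlas, 23, Atlas), (Atlas, 23, Echo), (Atlas, 23, Omega), (Beta, 34, Beta), (Beta, 34, Delta), (Beta, 34, Omega), (Delta, 34, Beta), (Delta, 34, Delta), (Delta, 34, Omega), (Echo, 23, Atlas), (Echo, 23, Echo), (Echo, 23, Omega), (Omega, 23, Atlas), (Omega, 23, Echo), (Omega, 23, Omega), (Omega, 34, Beta), (Omega, 34, Delta), (Omega, 34, Omega)}
Selection pname != pname2: {(Atlas, 23, Echo), (Atlas, 23, Omega), (Beta, 34, Delta), (Beta, 34, Omega), (Delta, 34, Beta), (Delta, 34, Omega), (Echo, 23, Atlas), (Echo, 23, Omega), (Omega, 23, Atlas), (Omega, 23, Echo), (Omega, 34, Beta), (Omega, 34, Delta)}
π_{pname2, pname} gives {(Atlas, Echo), (Atlas, Omega), (Beta, Delta), (Beta, Omega), (Delta, Beta), (Delta, Omega), (Echo, Atlas), (Echo, Omega), (Omega, Atlas), (Omega, Beta), (Omega, Delta), (Omega, Echo)}.

{(Atlas, Echo), (Atlas, Omega), (Beta, Delta), (Beta, Omega), (Delta, Beta), (Delta, Omega), (Echo, Atlas), (Echo, Omega), (Omega, Atlas), (Omega, Beta), (Omega, Delta), (Omega, Echo)}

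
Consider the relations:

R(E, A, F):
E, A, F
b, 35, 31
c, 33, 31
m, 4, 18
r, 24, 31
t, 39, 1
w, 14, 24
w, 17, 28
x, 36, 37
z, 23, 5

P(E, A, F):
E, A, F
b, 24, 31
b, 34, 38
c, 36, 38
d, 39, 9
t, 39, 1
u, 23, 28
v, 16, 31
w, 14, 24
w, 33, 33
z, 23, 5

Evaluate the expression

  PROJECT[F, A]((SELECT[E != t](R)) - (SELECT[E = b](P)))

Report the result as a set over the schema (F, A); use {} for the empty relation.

{(18, 4), (24, 14), (28, 17), (31, 24), (31, 33), (31, 35), (37, 36), (5, 23)}

σ[E != t]: keep tuples satisfying E != t → {(b, 35, 31), (c, 33, 31), (m, 4, 18), (r, 24, 31), (w, 14, 24), (w, 17, 28), (x, 36, 37), (z, 23, 5)}
σ[E = b]: keep tuples satisfying E = b → {(b, 24, 31), (b, 34, 38)}
Taking the difference: {(b, 35, 31), (c, 33, 31), (m, 4, 18), (r, 24, 31), (w, 14, 24), (w, 17, 28), (x, 36, 37), (z, 23, 5)}
Keep only column(s) F, A: {(18, 4), (24, 14), (28, 17), (31, 24), (31, 33), (31, 35), (37, 36), (5, 23)}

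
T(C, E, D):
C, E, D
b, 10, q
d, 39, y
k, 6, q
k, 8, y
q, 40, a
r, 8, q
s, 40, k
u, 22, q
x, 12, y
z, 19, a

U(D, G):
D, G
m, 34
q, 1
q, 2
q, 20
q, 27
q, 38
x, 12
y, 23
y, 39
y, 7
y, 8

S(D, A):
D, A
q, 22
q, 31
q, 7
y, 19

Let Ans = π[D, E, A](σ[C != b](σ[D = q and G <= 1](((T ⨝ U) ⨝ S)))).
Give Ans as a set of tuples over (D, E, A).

{(q, 22, 22), (q, 22, 31), (q, 22, 7), (q, 6, 22), (q, 6, 31), (q, 6, 7), (q, 8, 22), (q, 8, 31), (q, 8, 7)}

T ⋈ U (natural join on D): {(b, 10, q, 1), (b, 10, q, 2), (b, 10, q, 20), (b, 10, q, 27), (b, 10, q, 38), (d, 39, y, 23), (d, 39, y, 39), (d, 39, y, 7), (d, 39, y, 8), (k, 6, q, 1), (k, 6, q, 2), (k, 6, q, 20), (k, 6, q, 27), (k, 6, q, 38), (k, 8, y, 23), (k, 8, y, 39), (k, 8, y, 7), (k, 8, y, 8), (r, 8, q, 1), (r, 8, q, 2), (r, 8, q, 20), (r, 8, q, 27), (r, 8, q, 38), (u, 22, q, 1), (u, 22, q, 2), (u, 22, q, 20), (u, 22, q, 27), (u, 22, q, 38), (x, 12, y, 23), (x, 12, y, 39), (x, 12, y, 7), (x, 12, y, 8)}
(T ⨝ U) ⋈ S (natural join on D): {(b, 10, q, 1, 22), (b, 10, q, 1, 31), (b, 10, q, 1, 7), (b, 10, q, 2, 22), (b, 10, q, 2, 31), (b, 10, q, 2, 7), (b, 10, q, 20, 22), (b, 10, q, 20, 31), (b, 10, q, 20, 7), (b, 10, q, 27, 22), (b, 10, q, 27, 31), (b, 10, q, 27, 7), (b, 10, q, 38, 22), (b, 10, q, 38, 31), (b, 10, q, 38, 7), (d, 39, y, 23, 19), (d, 39, y, 39, 19), (d, 39, y, 7, 19), (d, 39, y, 8, 19), (k, 6, q, 1, 22), (k, 6, q, 1, 31), (k, 6, q, 1, 7), (k, 6, q, 2, 22), (k, 6, q, 2, 31), (k, 6, q, 2, 7), (k, 6, q, 20, 22), (k, 6, q, 20, 31), (k, 6, q, 20, 7), (k, 6, q, 27, 22), (k, 6, q, 27, 31), (k, 6, q, 27, 7), (k, 6, q, 38, 22), (k, 6, q, 38, 31), (k, 6, q, 38, 7), (k, 8, y, 23, 19), (k, 8, y, 39, 19), (k, 8, y, 7, 19), (k, 8, y, 8, 19), (r, 8, q, 1, 22), (r, 8, q, 1, 31), (r, 8, q, 1, 7), (r, 8, q, 2, 22), (r, 8, q, 2, 31), (r, 8, q, 2, 7), (r, 8, q, 20, 22), (r, 8, q, 20, 31), (r, 8, q, 20, 7), (r, 8, q, 27, 22), (r, 8, q, 27, 31), (r, 8, q, 27, 7), (r, 8, q, 38, 22), (r, 8, q, 38, 31), (r, 8, q, 38, 7), (u, 22, q, 1, 22), (u, 22, q, 1, 31), (u, 22, q, 1, 7), (u, 22, q, 2, 22), (u, 22, q, 2, 31), (u, 22, q, 2, 7), (u, 22, q, 20, 22), (u, 22, q, 20, 31), (u, 22, q, 20, 7), (u, 22, q, 27, 22), (u, 22, q, 27, 31), (u, 22, q, 27, 7), (u, 22, q, 38, 22), (u, 22, q, 38, 31), (u, 22, q, 38, 7), (x, 12, y, 23, 19), (x, 12, y, 39, 19), (x, 12, y, 7, 19), (x, 12, y, 8, 19)}
Selection D = q and G <= 1: {(b, 10, q, 1, 22), (b, 10, q, 1, 31), (b, 10, q, 1, 7), (k, 6, q, 1, 22), (k, 6, q, 1, 31), (k, 6, q, 1, 7), (r, 8, q, 1, 22), (r, 8, q, 1, 31), (r, 8, q, 1, 7), (u, 22, q, 1, 22), (u, 22, q, 1, 31), (u, 22, q, 1, 7)}
Selection C != b: {(k, 6, q, 1, 22), (k, 6, q, 1, 31), (k, 6, q, 1, 7), (r, 8, q, 1, 22), (r, 8, q, 1, 31), (r, 8, q, 1, 7), (u, 22, q, 1, 22), (u, 22, q, 1, 31), (u, 22, q, 1, 7)}
Projecting to D, E, A: {(q, 22, 22), (q, 22, 31), (q, 22, 7), (q, 6, 22), (q, 6, 31), (q, 6, 7), (q, 8, 22), (q, 8, 31), (q, 8, 7)}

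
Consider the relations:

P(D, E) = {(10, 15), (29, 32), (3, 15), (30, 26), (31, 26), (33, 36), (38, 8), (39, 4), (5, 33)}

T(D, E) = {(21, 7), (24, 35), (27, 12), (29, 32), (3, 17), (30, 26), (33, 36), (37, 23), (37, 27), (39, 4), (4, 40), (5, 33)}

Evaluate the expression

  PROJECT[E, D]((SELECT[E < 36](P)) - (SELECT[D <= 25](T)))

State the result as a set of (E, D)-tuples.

{(15, 10), (15, 3), (26, 30), (26, 31), (32, 29), (4, 39), (8, 38)}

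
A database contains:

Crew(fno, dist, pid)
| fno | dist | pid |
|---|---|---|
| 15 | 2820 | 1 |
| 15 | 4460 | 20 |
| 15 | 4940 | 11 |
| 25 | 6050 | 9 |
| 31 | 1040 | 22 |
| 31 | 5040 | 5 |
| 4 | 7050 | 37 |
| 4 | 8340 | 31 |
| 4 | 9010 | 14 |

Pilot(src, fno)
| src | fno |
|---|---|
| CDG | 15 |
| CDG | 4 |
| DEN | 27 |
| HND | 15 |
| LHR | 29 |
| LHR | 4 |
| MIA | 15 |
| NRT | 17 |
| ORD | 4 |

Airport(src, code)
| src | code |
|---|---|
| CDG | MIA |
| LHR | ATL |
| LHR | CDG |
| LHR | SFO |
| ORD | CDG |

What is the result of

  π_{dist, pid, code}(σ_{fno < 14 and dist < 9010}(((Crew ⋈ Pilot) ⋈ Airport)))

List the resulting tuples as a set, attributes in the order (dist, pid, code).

{(7050, 37, ATL), (7050, 37, CDG), (7050, 37, MIA), (7050, 37, SFO), (8340, 31, ATL), (8340, 31, CDG), (8340, 31, MIA), (8340, 31, SFO)}

Joining Crew and Pilot on fno yields {(15, 2820, 1, CDG), (15, 2820, 1, HND), (15, 2820, 1, MIA), (15, 4460, 20, CDG), (15, 4460, 20, HND), (15, 4460, 20, MIA), (15, 4940, 11, CDG), (15, 4940, 11, HND), (15, 4940, 11, MIA), (4, 7050, 37, CDG), (4, 7050, 37, LHR), (4, 7050, 37, ORD), (4, 8340, 31, CDG), (4, 8340, 31, LHR), (4, 8340, 31, ORD), (4, 9010, 14, CDG), (4, 9010, 14, LHR), (4, 9010, 14, ORD)}.
Joining (Crew ⋈ Pilot) and Airport on src yields {(15, 2820, 1, CDG, MIA), (15, 4460, 20, CDG, MIA), (15, 4940, 11, CDG, MIA), (4, 7050, 37, CDG, MIA), (4, 7050, 37, LHR, ATL), (4, 7050, 37, LHR, CDG), (4, 7050, 37, LHR, SFO), (4, 7050, 37, ORD, CDG), (4, 8340, 31, CDG, MIA), (4, 8340, 31, LHR, ATL), (4, 8340, 31, LHR, CDG), (4, 8340, 31, LHR, SFO), (4, 8340, 31, ORD, CDG), (4, 9010, 14, CDG, MIA), (4, 9010, 14, LHR, ATL), (4, 9010, 14, LHR, CDG), (4, 9010, 14, LHR, SFO), (4, 9010, 14, ORD, CDG)}.
Filtering on fno < 14 and dist < 9010 leaves {(4, 7050, 37, CDG, MIA), (4, 7050, 37, LHR, ATL), (4, 7050, 37, LHR, CDG), (4, 7050, 37, LHR, SFO), (4, 7050, 37, ORD, CDG), (4, 8340, 31, CDG, MIA), (4, 8340, 31, LHR, ATL), (4, 8340, 31, LHR, CDG), (4, 8340, 31, LHR, SFO), (4, 8340, 31, ORD, CDG)}.
Keep only column(s) dist, pid, code (2 duplicate(s) eliminated): {(7050, 37, ATL), (7050, 37, CDG), (7050, 37, MIA), (7050, 37, SFO), (8340, 31, ATL), (8340, 31, CDG), (8340, 31, MIA), (8340, 31, SFO)}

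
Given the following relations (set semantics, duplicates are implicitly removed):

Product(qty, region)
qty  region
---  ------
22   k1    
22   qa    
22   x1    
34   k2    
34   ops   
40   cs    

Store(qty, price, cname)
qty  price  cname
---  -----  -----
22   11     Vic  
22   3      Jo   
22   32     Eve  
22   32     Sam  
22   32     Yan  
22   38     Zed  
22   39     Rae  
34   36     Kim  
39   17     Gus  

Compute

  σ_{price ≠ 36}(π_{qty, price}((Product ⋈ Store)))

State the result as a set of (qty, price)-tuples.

Joining Product and Store on qty yields {(22, k1, 11, Vic), (22, k1, 3, Jo), (22, k1, 32, Eve), (22, k1, 32, Sam), (22, k1, 32, Yan), (22, k1, 38, Zed), (22, k1, 39, Rae), (22, qa, 11, Vic), (22, qa, 3, Jo), (22, qa, 32, Eve), (22, qa, 32, Sam), (22, qa, 32, Yan), (22, qa, 38, Zed), (22, qa, 39, Rae), (22, x1, 11, Vic), (22, x1, 3, Jo), (22, x1, 32, Eve), (22, x1, 32, Sam), (22, x1, 32, Yan), (22, x1, 38, Zed), (22, x1, 39, Rae), (34, k2, 36, Kim), (34, ops, 36, Kim)}.
Keep only column(s) qty, price (17 duplicate(s) eliminated): {(22, 11), (22, 3), (22, 32), (22, 38), (22, 39), (34, 36)}
σ[price ≠ 36]: keep tuples satisfying price ≠ 36 → {(22, 11), (22, 3), (22, 32), (22, 38), (22, 39)}

{(22, 11), (22, 3), (22, 32), (22, 38), (22, 39)}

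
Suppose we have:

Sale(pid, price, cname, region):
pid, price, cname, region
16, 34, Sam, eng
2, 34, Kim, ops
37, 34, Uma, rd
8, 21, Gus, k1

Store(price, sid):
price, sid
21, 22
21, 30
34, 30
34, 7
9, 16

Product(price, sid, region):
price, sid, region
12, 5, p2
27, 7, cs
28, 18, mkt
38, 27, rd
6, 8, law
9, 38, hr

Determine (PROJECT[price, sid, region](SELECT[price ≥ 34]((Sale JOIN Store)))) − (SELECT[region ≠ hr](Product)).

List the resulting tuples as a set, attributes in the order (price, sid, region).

{(34, 30, eng), (34, 30, ops), (34, 30, rd), (34, 7, eng), (34, 7, ops), (34, 7, rd)}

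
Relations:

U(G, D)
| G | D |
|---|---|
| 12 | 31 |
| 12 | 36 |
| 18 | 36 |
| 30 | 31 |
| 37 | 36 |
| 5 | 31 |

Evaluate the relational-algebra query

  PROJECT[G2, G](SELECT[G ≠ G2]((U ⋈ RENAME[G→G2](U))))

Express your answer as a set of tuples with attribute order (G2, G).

ρ[G→G2]: schema becomes (G2, D); tuples unchanged.
U ⋈ RENAME[G→G2](U) (natural join on D): {(12, 31, 12), (12, 31, 30), (12, 31, 5), (12, 36, 12), (12, 36, 18), (12, 36, 37), (18, 36, 12), (18, 36, 18), (18, 36, 37), (30, 31, 12), (30, 31, 30), (30, 31, 5), (37, 36, 12), (37, 36, 18), (37, 36, 37), (5, 31, 12), (5, 31, 30), (5, 31, 5)}
Filtering on G ≠ G2 leaves {(12, 31, 30), (12, 31, 5), (12, 36, 18), (12, 36, 37), (18, 36, 12), (18, 36, 37), (30, 31, 12), (30, 31, 5), (37, 36, 12), (37, 36, 18), (5, 31, 12), (5, 31, 30)}.
Projecting to G2, G: {(12, 18), (12, 30), (12, 37), (12, 5), (18, 12), (18, 37), (30, 12), (30, 5), (37, 12), (37, 18), (5, 12), (5, 30)}

{(12, 18), (12, 30), (12, 37), (12, 5), (18, 12), (18, 37), (30, 12), (30, 5), (37, 12), (37, 18), (5, 12), (5, 30)}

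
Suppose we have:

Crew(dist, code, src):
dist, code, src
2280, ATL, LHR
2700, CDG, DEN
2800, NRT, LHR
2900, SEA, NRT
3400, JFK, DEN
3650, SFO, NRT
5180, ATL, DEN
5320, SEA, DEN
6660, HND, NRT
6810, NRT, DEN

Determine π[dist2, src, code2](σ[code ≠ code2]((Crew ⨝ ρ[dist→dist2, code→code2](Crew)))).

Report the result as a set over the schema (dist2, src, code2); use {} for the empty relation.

{(2280, LHR, ATL), (2700, DEN, CDG), (2800, LHR, NRT), (2900, NRT, SEA), (3400, DEN, JFK), (3650, NRT, SFO), (5180, DEN, ATL), (5320, DEN, SEA), (6660, NRT, HND), (6810, DEN, NRT)}

ρ[dist→dist2, code→code2]: schema becomes (dist2, code2, src); tuples unchanged.
Joining Crew and ρ[dist→dist2, code→code2](Crew) on src yields {(2280, ATL, LHR, 2280, ATL), (2280, ATL, LHR, 2800, NRT), (2700, CDG, DEN, 2700, CDG), (2700, CDG, DEN, 3400, JFK), (2700, CDG, DEN, 5180, ATL), (2700, CDG, DEN, 5320, SEA), (2700, CDG, DEN, 6810, NRT), (2800, NRT, LHR, 2280, ATL), (2800, NRT, LHR, 2800, NRT), (2900, SEA, NRT, 2900, SEA), (2900, SEA, NRT, 3650, SFO), (2900, SEA, NRT, 6660, HND), (3400, JFK, DEN, 2700, CDG), (3400, JFK, DEN, 3400, JFK), (3400, JFK, DEN, 5180, ATL), (3400, JFK, DEN, 5320, SEA), (3400, JFK, DEN, 6810, NRT), (3650, SFO, NRT, 2900, SEA), (3650, SFO, NRT, 3650, SFO), (3650, SFO, NRT, 6660, HND), (5180, ATL, DEN, 2700, CDG), (5180, ATL, DEN, 3400, JFK), (5180, ATL, DEN, 5180, ATL), (5180, ATL, DEN, 5320, SEA), (5180, ATL, DEN, 6810, NRT), (5320, SEA, DEN, 2700, CDG), (5320, SEA, DEN, 3400, JFK), (5320, SEA, DEN, 5180, ATL), (5320, SEA, DEN, 5320, SEA), (5320, SEA, DEN, 6810, NRT), (6660, HND, NRT, 2900, SEA), (6660, HND, NRT, 3650, SFO), (6660, HND, NRT, 6660, HND), (6810, NRT, DEN, 2700, CDG), (6810, NRT, DEN, 3400, JFK), (6810, NRT, DEN, 5180, ATL), (6810, NRT, DEN, 5320, SEA), (6810, NRT, DEN, 6810, NRT)}.
σ[code ≠ code2]: keep tuples satisfying code ≠ code2 → {(2280, ATL, LHR, 2800, NRT), (2700, CDG, DEN, 3400, JFK), (2700, CDG, DEN, 5180, ATL), (2700, CDG, DEN, 5320, SEA), (2700, CDG, DEN, 6810, NRT), (2800, NRT, LHR, 2280, ATL), (2900, SEA, NRT, 3650, SFO), (2900, SEA, NRT, 6660, HND), (3400, JFK, DEN, 2700, CDG), (3400, JFK, DEN, 5180, ATL), (3400, JFK, DEN, 5320, SEA), (3400, JFK, DEN, 6810, NRT), (3650, SFO, NRT, 2900, SEA), (3650, SFO, NRT, 6660, HND), (5180, ATL, DEN, 2700, CDG), (5180, ATL, DEN, 3400, JFK), (5180, ATL, DEN, 5320, SEA), (5180, ATL, DEN, 6810, NRT), (5320, SEA, DEN, 2700, CDG), (5320, SEA, DEN, 3400, JFK), (5320, SEA, DEN, 5180, ATL), (5320, SEA, DEN, 6810, NRT), (6660, HND, NRT, 2900, SEA), (6660, HND, NRT, 3650, SFO), (6810, NRT, DEN, 2700, CDG), (6810, NRT, DEN, 3400, JFK), (6810, NRT, DEN, 5180, ATL), (6810, NRT, DEN, 5320, SEA)}
Keep only column(s) dist2, src, code2 (18 duplicate(s) eliminated): {(2280, LHR, ATL), (2700, DEN, CDG), (2800, LHR, NRT), (2900, NRT, SEA), (3400, DEN, JFK), (3650, NRT, SFO), (5180, DEN, ATL), (5320, DEN, SEA), (6660, NRT, HND), (6810, DEN, NRT)}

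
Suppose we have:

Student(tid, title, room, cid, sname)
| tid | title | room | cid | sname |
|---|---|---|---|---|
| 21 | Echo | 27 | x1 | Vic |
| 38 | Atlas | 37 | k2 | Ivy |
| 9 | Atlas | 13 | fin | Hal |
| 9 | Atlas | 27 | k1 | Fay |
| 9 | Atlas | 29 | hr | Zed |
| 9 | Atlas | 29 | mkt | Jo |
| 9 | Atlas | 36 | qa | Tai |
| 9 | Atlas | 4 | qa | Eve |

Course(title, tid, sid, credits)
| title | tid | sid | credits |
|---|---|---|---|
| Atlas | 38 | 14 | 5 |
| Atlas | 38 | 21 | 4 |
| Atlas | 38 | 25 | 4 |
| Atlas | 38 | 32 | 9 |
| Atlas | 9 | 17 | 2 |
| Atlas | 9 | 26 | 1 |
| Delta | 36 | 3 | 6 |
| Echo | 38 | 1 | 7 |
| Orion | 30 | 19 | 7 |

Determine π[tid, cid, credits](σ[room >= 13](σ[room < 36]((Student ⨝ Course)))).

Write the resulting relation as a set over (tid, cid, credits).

{(9, fin, 1), (9, fin, 2), (9, hr, 1), (9, hr, 2), (9, k1, 1), (9, k1, 2), (9, mkt, 1), (9, mkt, 2)}

Natural join on tid, title: {(38, Atlas, 37, k2, Ivy, 14, 5), (38, Atlas, 37, k2, Ivy, 21, 4), (38, Atlas, 37, k2, Ivy, 25, 4), (38, Atlas, 37, k2, Ivy, 32, 9), (9, Atlas, 13, fin, Hal, 17, 2), (9, Atlas, 13, fin, Hal, 26, 1), (9, Atlas, 27, k1, Fay, 17, 2), (9, Atlas, 27, k1, Fay, 26, 1), (9, Atlas, 29, hr, Zed, 17, 2), (9, Atlas, 29, hr, Zed, 26, 1), (9, Atlas, 29, mkt, Jo, 17, 2), (9, Atlas, 29, mkt, Jo, 26, 1), (9, Atlas, 36, qa, Tai, 17, 2), (9, Atlas, 36, qa, Tai, 26, 1), (9, Atlas, 4, qa, Eve, 17, 2), (9, Atlas, 4, qa, Eve, 26, 1)}
Apply σ_{room < 36}; surviving tuples: {(9, Atlas, 13, fin, Hal, 17, 2), (9, Atlas, 13, fin, Hal, 26, 1), (9, Atlas, 27, k1, Fay, 17, 2), (9, Atlas, 27, k1, Fay, 26, 1), (9, Atlas, 29, hr, Zed, 17, 2), (9, Atlas, 29, hr, Zed, 26, 1), (9, Atlas, 29, mkt, Jo, 17, 2), (9, Atlas, 29, mkt, Jo, 26, 1), (9, Atlas, 4, qa, Eve, 17, 2), (9, Atlas, 4, qa, Eve, 26, 1)}
Apply σ_{room >= 13}; surviving tuples: {(9, Atlas, 13, fin, Hal, 17, 2), (9, Atlas, 13, fin, Hal, 26, 1), (9, Atlas, 27, k1, Fay, 17, 2), (9, Atlas, 27, k1, Fay, 26, 1), (9, Atlas, 29, hr, Zed, 17, 2), (9, Atlas, 29, hr, Zed, 26, 1), (9, Atlas, 29, mkt, Jo, 17, 2), (9, Atlas, 29, mkt, Jo, 26, 1)}
Projecting to tid, cid, credits: {(9, fin, 1), (9, fin, 2), (9, hr, 1), (9, hr, 2), (9, k1, 1), (9, k1, 2), (9, mkt, 1), (9, mkt, 2)}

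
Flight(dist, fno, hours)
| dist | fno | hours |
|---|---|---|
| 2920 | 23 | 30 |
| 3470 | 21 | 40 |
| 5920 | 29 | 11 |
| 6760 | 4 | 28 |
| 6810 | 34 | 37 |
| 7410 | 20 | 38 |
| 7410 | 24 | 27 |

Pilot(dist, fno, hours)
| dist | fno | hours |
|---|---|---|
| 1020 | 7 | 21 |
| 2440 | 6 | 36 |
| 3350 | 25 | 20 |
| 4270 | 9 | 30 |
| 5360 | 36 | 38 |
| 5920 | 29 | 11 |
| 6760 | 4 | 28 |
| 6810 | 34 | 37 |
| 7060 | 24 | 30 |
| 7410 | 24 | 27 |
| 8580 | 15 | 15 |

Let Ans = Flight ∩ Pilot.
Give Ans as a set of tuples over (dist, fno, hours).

{(5920, 29, 11), (6760, 4, 28), (6810, 34, 37), (7410, 24, 27)}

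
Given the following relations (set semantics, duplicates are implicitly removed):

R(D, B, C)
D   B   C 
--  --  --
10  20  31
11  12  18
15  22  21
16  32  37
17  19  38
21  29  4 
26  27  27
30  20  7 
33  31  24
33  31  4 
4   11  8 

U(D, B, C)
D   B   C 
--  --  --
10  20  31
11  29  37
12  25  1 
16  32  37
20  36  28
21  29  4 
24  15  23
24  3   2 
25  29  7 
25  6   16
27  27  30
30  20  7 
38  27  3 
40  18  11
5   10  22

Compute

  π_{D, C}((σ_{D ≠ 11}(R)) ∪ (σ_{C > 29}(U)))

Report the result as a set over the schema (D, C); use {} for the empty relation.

σ[D ≠ 11]: keep tuples satisfying D ≠ 11 → {(10, 20, 31), (15, 22, 21), (16, 32, 37), (17, 19, 38), (21, 29, 4), (26, 27, 27), (30, 20, 7), (33, 31, 24), (33, 31, 4), (4, 11, 8)}
σ[C > 29]: keep tuples satisfying C > 29 → {(10, 20, 31), (11, 29, 37), (16, 32, 37), (27, 27, 30)}
Set union of the two operands is {(10, 20, 31), (11, 29, 37), (15, 22, 21), (16, 32, 37), (17, 19, 38), (21, 29, 4), (26, 27, 27), (27, 27, 30), (30, 20, 7), (33, 31, 24), (33, 31, 4), (4, 11, 8)}.
π[D, C]: project onto (D, C) → {(10, 31), (11, 37), (15, 21), (16, 37), (17, 38), (21, 4), (26, 27), (27, 30), (30, 7), (33, 24), (33, 4), (4, 8)}

{(10, 31), (11, 37), (15, 21), (16, 37), (17, 38), (21, 4), (26, 27), (27, 30), (30, 7), (33, 24), (33, 4), (4, 8)}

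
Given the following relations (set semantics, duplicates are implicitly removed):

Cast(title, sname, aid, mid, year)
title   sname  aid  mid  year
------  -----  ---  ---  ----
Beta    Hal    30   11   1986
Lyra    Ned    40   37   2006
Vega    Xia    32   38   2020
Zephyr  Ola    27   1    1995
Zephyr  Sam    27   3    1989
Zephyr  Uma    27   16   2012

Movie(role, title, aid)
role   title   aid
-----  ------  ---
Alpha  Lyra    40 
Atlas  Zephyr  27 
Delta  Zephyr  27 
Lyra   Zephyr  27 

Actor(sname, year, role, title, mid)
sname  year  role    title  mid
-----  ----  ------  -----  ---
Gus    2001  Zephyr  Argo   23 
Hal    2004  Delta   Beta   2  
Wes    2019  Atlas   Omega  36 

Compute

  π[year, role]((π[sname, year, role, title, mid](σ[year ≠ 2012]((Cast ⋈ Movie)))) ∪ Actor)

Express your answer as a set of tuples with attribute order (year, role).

{(1989, Atlas), (1989, Delta), (1989, Lyra), (1995, Atlas), (1995, Delta), (1995, Lyra), (2001, Zephyr), (2004, Delta), (2006, Alpha), (2019, Atlas)}

Natural join on title, aid: {(Lyra, Ned, 40, 37, 2006, Alpha), (Zephyr, Ola, 27, 1, 1995, Atlas), (Zephyr, Ola, 27, 1, 1995, Delta), (Zephyr, Ola, 27, 1, 1995, Lyra), (Zephyr, Sam, 27, 3, 1989, Atlas), (Zephyr, Sam, 27, 3, 1989, Delta), (Zephyr, Sam, 27, 3, 1989, Lyra), (Zephyr, Uma, 27, 16, 2012, Atlas), (Zephyr, Uma, 27, 16, 2012, Delta), (Zephyr, Uma, 27, 16, 2012, Lyra)}
Filtering on year ≠ 2012 leaves {(Lyra, Ned, 40, 37, 2006, Alpha), (Zephyr, Ola, 27, 1, 1995, Atlas), (Zephyr, Ola, 27, 1, 1995, Delta), (Zephyr, Ola, 27, 1, 1995, Lyra), (Zephyr, Sam, 27, 3, 1989, Atlas), (Zephyr, Sam, 27, 3, 1989, Delta), (Zephyr, Sam, 27, 3, 1989, Lyra)}.
π_{sname, year, role, title, mid} gives {(Ned, 2006, Alpha, Lyra, 37), (Ola, 1995, Atlas, Zephyr, 1), (Ola, 1995, Delta, Zephyr, 1), (Ola, 1995, Lyra, Zephyr, 1), (Sam, 1989, Atlas, Zephyr, 3), (Sam, 1989, Delta, Zephyr, 3), (Sam, 1989, Lyra, Zephyr, 3)}.
Union: {(Ned, 2006, Alpha, Lyra, 37), (Ola, 1995, Atlas, Zephyr, 1), (Ola, 1995, Delta, Zephyr, 1), (Ola, 1995, Lyra, Zephyr, 1), (Sam, 1989, Atlas, Zephyr, 3), (Sam, 1989, Delta, Zephyr, 3), (Sam, 1989, Lyra, Zephyr, 3)} with {(Gus, 2001, Zephyr, Argo, 23), (Hal, 2004, Delta, Beta, 2), (Wes, 2019, Atlas, Omega, 36)} → {(Gus, 2001, Zephyr, Argo, 23), (Hal, 2004, Delta, Beta, 2), (Ned, 2006, Alpha, Lyra, 37), (Ola, 1995, Atlas, Zephyr, 1), (Ola, 1995, Delta, Zephyr, 1), (Ola, 1995, Lyra, Zephyr, 1), (Sam, 1989, Atlas, Zephyr, 3), (Sam, 1989, Delta, Zephyr, 3), (Sam, 1989, Lyra, Zephyr, 3), (Wes, 2019, Atlas, Omega, 36)}
π_{year, role} gives {(1989, Atlas), (1989, Delta), (1989, Lyra), (1995, Atlas), (1995, Delta), (1995, Lyra), (2001, Zephyr), (2004, Delta), (2006, Alpha), (2019, Atlas)}.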